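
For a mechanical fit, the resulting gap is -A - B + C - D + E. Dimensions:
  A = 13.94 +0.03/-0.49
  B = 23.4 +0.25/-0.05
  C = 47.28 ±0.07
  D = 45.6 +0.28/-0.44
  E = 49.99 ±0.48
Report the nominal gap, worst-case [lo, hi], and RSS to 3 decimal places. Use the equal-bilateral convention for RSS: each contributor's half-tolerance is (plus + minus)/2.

Stack each dimension's contribution:
  -A: nom -13.940 → Σnom=-13.940; wc +0.490/-0.030 → slack +0.490/-0.030; half-tol=0.260, Σhalf²=0.067600
  -B: nom -23.400 → Σnom=-37.340; wc +0.050/-0.250 → slack +0.540/-0.280; half-tol=0.150, Σhalf²=0.090100
  +C: nom +47.280 → Σnom=9.940; wc +0.070/-0.070 → slack +0.610/-0.350; half-tol=0.070, Σhalf²=0.095000
  -D: nom -45.600 → Σnom=-35.660; wc +0.440/-0.280 → slack +1.050/-0.630; half-tol=0.360, Σhalf²=0.224600
  +E: nom +49.990 → Σnom=14.330; wc +0.480/-0.480 → slack +1.530/-1.110; half-tol=0.480, Σhalf²=0.455000
Nominal = 14.330. Worst-case = [14.330 - 1.110, 14.330 + 1.530] = [13.220, 15.860]. RSS = √0.455000 = 0.675.

nominal=14.330 wc=[13.220,15.860] rss=0.675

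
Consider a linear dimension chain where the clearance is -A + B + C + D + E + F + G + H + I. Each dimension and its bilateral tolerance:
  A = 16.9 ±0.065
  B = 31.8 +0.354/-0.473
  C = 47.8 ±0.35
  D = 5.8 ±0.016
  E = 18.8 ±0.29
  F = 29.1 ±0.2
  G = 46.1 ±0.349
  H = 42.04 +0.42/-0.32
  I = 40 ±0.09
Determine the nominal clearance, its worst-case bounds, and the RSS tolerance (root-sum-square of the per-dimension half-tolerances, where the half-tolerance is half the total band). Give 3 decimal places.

nominal=244.540 wc=[242.387,246.674] rss=0.830

Stack each dimension's contribution:
  -A: nom -16.900 → Σnom=-16.900; wc +0.065/-0.065 → slack +0.065/-0.065; half-tol=0.065, Σhalf²=0.004225
  +B: nom +31.800 → Σnom=14.900; wc +0.354/-0.473 → slack +0.419/-0.538; half-tol=0.413, Σhalf²=0.175207
  +C: nom +47.800 → Σnom=62.700; wc +0.350/-0.350 → slack +0.769/-0.888; half-tol=0.350, Σhalf²=0.297707
  +D: nom +5.800 → Σnom=68.500; wc +0.016/-0.016 → slack +0.785/-0.904; half-tol=0.016, Σhalf²=0.297963
  +E: nom +18.800 → Σnom=87.300; wc +0.290/-0.290 → slack +1.075/-1.194; half-tol=0.290, Σhalf²=0.382063
  +F: nom +29.100 → Σnom=116.400; wc +0.200/-0.200 → slack +1.275/-1.394; half-tol=0.200, Σhalf²=0.422063
  +G: nom +46.100 → Σnom=162.500; wc +0.349/-0.349 → slack +1.624/-1.743; half-tol=0.349, Σhalf²=0.543864
  +H: nom +42.040 → Σnom=204.540; wc +0.420/-0.320 → slack +2.044/-2.063; half-tol=0.370, Σhalf²=0.680764
  +I: nom +40.000 → Σnom=244.540; wc +0.090/-0.090 → slack +2.134/-2.153; half-tol=0.090, Σhalf²=0.688864
Nominal = 244.540. Worst-case = [244.540 - 2.153, 244.540 + 2.134] = [242.387, 246.674]. RSS = √0.688864 = 0.830.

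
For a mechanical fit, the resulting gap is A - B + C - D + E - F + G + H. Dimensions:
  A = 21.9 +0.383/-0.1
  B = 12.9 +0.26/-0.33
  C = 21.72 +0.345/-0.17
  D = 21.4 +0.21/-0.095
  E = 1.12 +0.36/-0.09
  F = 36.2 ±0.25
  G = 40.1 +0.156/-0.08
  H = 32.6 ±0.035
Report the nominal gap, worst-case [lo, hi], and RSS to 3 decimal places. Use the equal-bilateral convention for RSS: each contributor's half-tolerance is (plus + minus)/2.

nominal=46.940 wc=[45.745,48.894] rss=0.603

Stack each dimension's contribution:
  +A: nom +21.900 → Σnom=21.900; wc +0.383/-0.100 → slack +0.383/-0.100; half-tol=0.241, Σhalf²=0.058322
  -B: nom -12.900 → Σnom=9.000; wc +0.330/-0.260 → slack +0.713/-0.360; half-tol=0.295, Σhalf²=0.145347
  +C: nom +21.720 → Σnom=30.720; wc +0.345/-0.170 → slack +1.058/-0.530; half-tol=0.258, Σhalf²=0.211653
  -D: nom -21.400 → Σnom=9.320; wc +0.095/-0.210 → slack +1.153/-0.740; half-tol=0.152, Σhalf²=0.234910
  +E: nom +1.120 → Σnom=10.440; wc +0.360/-0.090 → slack +1.513/-0.830; half-tol=0.225, Σhalf²=0.285535
  -F: nom -36.200 → Σnom=-25.760; wc +0.250/-0.250 → slack +1.763/-1.080; half-tol=0.250, Σhalf²=0.348035
  +G: nom +40.100 → Σnom=14.340; wc +0.156/-0.080 → slack +1.919/-1.160; half-tol=0.118, Σhalf²=0.361959
  +H: nom +32.600 → Σnom=46.940; wc +0.035/-0.035 → slack +1.954/-1.195; half-tol=0.035, Σhalf²=0.363184
Nominal = 46.940. Worst-case = [46.940 - 1.195, 46.940 + 1.954] = [45.745, 48.894]. RSS = √0.363184 = 0.603.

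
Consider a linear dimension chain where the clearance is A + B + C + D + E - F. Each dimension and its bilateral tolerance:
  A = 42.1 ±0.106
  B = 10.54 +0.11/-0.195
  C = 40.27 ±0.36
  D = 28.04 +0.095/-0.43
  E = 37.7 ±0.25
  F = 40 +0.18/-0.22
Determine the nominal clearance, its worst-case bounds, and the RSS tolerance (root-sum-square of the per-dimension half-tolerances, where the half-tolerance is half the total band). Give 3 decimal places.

nominal=118.650 wc=[117.129,119.791] rss=0.579

Stack each dimension's contribution:
  +A: nom +42.100 → Σnom=42.100; wc +0.106/-0.106 → slack +0.106/-0.106; half-tol=0.106, Σhalf²=0.011236
  +B: nom +10.540 → Σnom=52.640; wc +0.110/-0.195 → slack +0.216/-0.301; half-tol=0.152, Σhalf²=0.034492
  +C: nom +40.270 → Σnom=92.910; wc +0.360/-0.360 → slack +0.576/-0.661; half-tol=0.360, Σhalf²=0.164092
  +D: nom +28.040 → Σnom=120.950; wc +0.095/-0.430 → slack +0.671/-1.091; half-tol=0.263, Σhalf²=0.232998
  +E: nom +37.700 → Σnom=158.650; wc +0.250/-0.250 → slack +0.921/-1.341; half-tol=0.250, Σhalf²=0.295498
  -F: nom -40.000 → Σnom=118.650; wc +0.220/-0.180 → slack +1.141/-1.521; half-tol=0.200, Σhalf²=0.335499
Nominal = 118.650. Worst-case = [118.650 - 1.521, 118.650 + 1.141] = [117.129, 119.791]. RSS = √0.335499 = 0.579.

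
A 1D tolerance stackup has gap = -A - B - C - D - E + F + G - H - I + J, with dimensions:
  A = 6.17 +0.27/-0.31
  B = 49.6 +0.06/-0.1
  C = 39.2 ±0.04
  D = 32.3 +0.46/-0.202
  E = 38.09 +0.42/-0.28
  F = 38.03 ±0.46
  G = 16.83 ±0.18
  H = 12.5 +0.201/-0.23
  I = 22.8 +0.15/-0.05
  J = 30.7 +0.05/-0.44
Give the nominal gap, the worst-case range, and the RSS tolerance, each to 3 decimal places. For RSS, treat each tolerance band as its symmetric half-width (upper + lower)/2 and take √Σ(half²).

Stack each dimension's contribution:
  -A: nom -6.170 → Σnom=-6.170; wc +0.310/-0.270 → slack +0.310/-0.270; half-tol=0.290, Σhalf²=0.084100
  -B: nom -49.600 → Σnom=-55.770; wc +0.100/-0.060 → slack +0.410/-0.330; half-tol=0.080, Σhalf²=0.090500
  -C: nom -39.200 → Σnom=-94.970; wc +0.040/-0.040 → slack +0.450/-0.370; half-tol=0.040, Σhalf²=0.092100
  -D: nom -32.300 → Σnom=-127.270; wc +0.202/-0.460 → slack +0.652/-0.830; half-tol=0.331, Σhalf²=0.201661
  -E: nom -38.090 → Σnom=-165.360; wc +0.280/-0.420 → slack +0.932/-1.250; half-tol=0.350, Σhalf²=0.324161
  +F: nom +38.030 → Σnom=-127.330; wc +0.460/-0.460 → slack +1.392/-1.710; half-tol=0.460, Σhalf²=0.535761
  +G: nom +16.830 → Σnom=-110.500; wc +0.180/-0.180 → slack +1.572/-1.890; half-tol=0.180, Σhalf²=0.568161
  -H: nom -12.500 → Σnom=-123.000; wc +0.230/-0.201 → slack +1.802/-2.091; half-tol=0.216, Σhalf²=0.614601
  -I: nom -22.800 → Σnom=-145.800; wc +0.050/-0.150 → slack +1.852/-2.241; half-tol=0.100, Σhalf²=0.624601
  +J: nom +30.700 → Σnom=-115.100; wc +0.050/-0.440 → slack +1.902/-2.681; half-tol=0.245, Σhalf²=0.684626
Nominal = -115.100. Worst-case = [-115.100 - 2.681, -115.100 + 1.902] = [-117.781, -113.198]. RSS = √0.684626 = 0.827.

nominal=-115.100 wc=[-117.781,-113.198] rss=0.827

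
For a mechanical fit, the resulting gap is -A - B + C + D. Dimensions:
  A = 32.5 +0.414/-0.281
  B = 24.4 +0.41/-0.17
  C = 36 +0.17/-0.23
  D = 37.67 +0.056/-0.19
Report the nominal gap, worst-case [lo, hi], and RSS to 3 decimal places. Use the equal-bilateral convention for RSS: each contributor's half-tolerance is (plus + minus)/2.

Stack each dimension's contribution:
  -A: nom -32.500 → Σnom=-32.500; wc +0.281/-0.414 → slack +0.281/-0.414; half-tol=0.348, Σhalf²=0.120756
  -B: nom -24.400 → Σnom=-56.900; wc +0.170/-0.410 → slack +0.451/-0.824; half-tol=0.290, Σhalf²=0.204856
  +C: nom +36.000 → Σnom=-20.900; wc +0.170/-0.230 → slack +0.621/-1.054; half-tol=0.200, Σhalf²=0.244856
  +D: nom +37.670 → Σnom=16.770; wc +0.056/-0.190 → slack +0.677/-1.244; half-tol=0.123, Σhalf²=0.259985
Nominal = 16.770. Worst-case = [16.770 - 1.244, 16.770 + 0.677] = [15.526, 17.447]. RSS = √0.259985 = 0.510.

nominal=16.770 wc=[15.526,17.447] rss=0.510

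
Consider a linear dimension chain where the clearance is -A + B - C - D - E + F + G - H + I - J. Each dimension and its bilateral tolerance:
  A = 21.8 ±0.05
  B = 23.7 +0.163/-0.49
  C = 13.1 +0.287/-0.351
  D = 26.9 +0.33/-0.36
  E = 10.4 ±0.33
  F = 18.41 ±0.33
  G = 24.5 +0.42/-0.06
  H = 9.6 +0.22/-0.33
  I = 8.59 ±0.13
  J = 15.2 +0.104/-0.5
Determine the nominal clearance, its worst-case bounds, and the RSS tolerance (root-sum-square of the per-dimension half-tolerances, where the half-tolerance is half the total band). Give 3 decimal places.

nominal=-21.800 wc=[-24.131,-18.836] rss=0.888

Stack each dimension's contribution:
  -A: nom -21.800 → Σnom=-21.800; wc +0.050/-0.050 → slack +0.050/-0.050; half-tol=0.050, Σhalf²=0.002500
  +B: nom +23.700 → Σnom=1.900; wc +0.163/-0.490 → slack +0.213/-0.540; half-tol=0.327, Σhalf²=0.109102
  -C: nom -13.100 → Σnom=-11.200; wc +0.351/-0.287 → slack +0.564/-0.827; half-tol=0.319, Σhalf²=0.210863
  -D: nom -26.900 → Σnom=-38.100; wc +0.360/-0.330 → slack +0.924/-1.157; half-tol=0.345, Σhalf²=0.329888
  -E: nom -10.400 → Σnom=-48.500; wc +0.330/-0.330 → slack +1.254/-1.487; half-tol=0.330, Σhalf²=0.438788
  +F: nom +18.410 → Σnom=-30.090; wc +0.330/-0.330 → slack +1.584/-1.817; half-tol=0.330, Σhalf²=0.547688
  +G: nom +24.500 → Σnom=-5.590; wc +0.420/-0.060 → slack +2.004/-1.877; half-tol=0.240, Σhalf²=0.605288
  -H: nom -9.600 → Σnom=-15.190; wc +0.330/-0.220 → slack +2.334/-2.097; half-tol=0.275, Σhalf²=0.680913
  +I: nom +8.590 → Σnom=-6.600; wc +0.130/-0.130 → slack +2.464/-2.227; half-tol=0.130, Σhalf²=0.697813
  -J: nom -15.200 → Σnom=-21.800; wc +0.500/-0.104 → slack +2.964/-2.331; half-tol=0.302, Σhalf²=0.789017
Nominal = -21.800. Worst-case = [-21.800 - 2.331, -21.800 + 2.964] = [-24.131, -18.836]. RSS = √0.789017 = 0.888.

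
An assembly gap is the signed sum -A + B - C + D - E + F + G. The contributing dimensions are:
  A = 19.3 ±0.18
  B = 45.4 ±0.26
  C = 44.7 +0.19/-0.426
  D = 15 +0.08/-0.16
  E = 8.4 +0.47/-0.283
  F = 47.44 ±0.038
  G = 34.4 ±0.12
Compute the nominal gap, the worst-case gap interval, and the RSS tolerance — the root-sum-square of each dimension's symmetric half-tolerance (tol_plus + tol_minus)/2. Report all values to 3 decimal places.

nominal=69.840 wc=[68.422,71.227] rss=0.606

Stack each dimension's contribution:
  -A: nom -19.300 → Σnom=-19.300; wc +0.180/-0.180 → slack +0.180/-0.180; half-tol=0.180, Σhalf²=0.032400
  +B: nom +45.400 → Σnom=26.100; wc +0.260/-0.260 → slack +0.440/-0.440; half-tol=0.260, Σhalf²=0.100000
  -C: nom -44.700 → Σnom=-18.600; wc +0.426/-0.190 → slack +0.866/-0.630; half-tol=0.308, Σhalf²=0.194864
  +D: nom +15.000 → Σnom=-3.600; wc +0.080/-0.160 → slack +0.946/-0.790; half-tol=0.120, Σhalf²=0.209264
  -E: nom -8.400 → Σnom=-12.000; wc +0.283/-0.470 → slack +1.229/-1.260; half-tol=0.376, Σhalf²=0.351016
  +F: nom +47.440 → Σnom=35.440; wc +0.038/-0.038 → slack +1.267/-1.298; half-tol=0.038, Σhalf²=0.352460
  +G: nom +34.400 → Σnom=69.840; wc +0.120/-0.120 → slack +1.387/-1.418; half-tol=0.120, Σhalf²=0.366860
Nominal = 69.840. Worst-case = [69.840 - 1.418, 69.840 + 1.387] = [68.422, 71.227]. RSS = √0.366860 = 0.606.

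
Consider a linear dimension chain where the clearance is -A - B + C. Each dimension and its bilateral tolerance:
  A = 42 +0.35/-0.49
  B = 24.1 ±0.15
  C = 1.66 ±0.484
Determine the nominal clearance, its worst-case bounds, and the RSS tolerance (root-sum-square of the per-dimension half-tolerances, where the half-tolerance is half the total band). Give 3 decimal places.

nominal=-64.440 wc=[-65.424,-63.316] rss=0.658

Stack each dimension's contribution:
  -A: nom -42.000 → Σnom=-42.000; wc +0.490/-0.350 → slack +0.490/-0.350; half-tol=0.420, Σhalf²=0.176400
  -B: nom -24.100 → Σnom=-66.100; wc +0.150/-0.150 → slack +0.640/-0.500; half-tol=0.150, Σhalf²=0.198900
  +C: nom +1.660 → Σnom=-64.440; wc +0.484/-0.484 → slack +1.124/-0.984; half-tol=0.484, Σhalf²=0.433156
Nominal = -64.440. Worst-case = [-64.440 - 0.984, -64.440 + 1.124] = [-65.424, -63.316]. RSS = √0.433156 = 0.658.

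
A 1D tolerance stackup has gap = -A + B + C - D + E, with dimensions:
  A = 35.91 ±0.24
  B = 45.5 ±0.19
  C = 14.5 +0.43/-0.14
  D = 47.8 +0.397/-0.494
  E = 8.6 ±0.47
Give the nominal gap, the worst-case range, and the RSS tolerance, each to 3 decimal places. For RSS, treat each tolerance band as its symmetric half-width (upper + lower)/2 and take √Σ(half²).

Stack each dimension's contribution:
  -A: nom -35.910 → Σnom=-35.910; wc +0.240/-0.240 → slack +0.240/-0.240; half-tol=0.240, Σhalf²=0.057600
  +B: nom +45.500 → Σnom=9.590; wc +0.190/-0.190 → slack +0.430/-0.430; half-tol=0.190, Σhalf²=0.093700
  +C: nom +14.500 → Σnom=24.090; wc +0.430/-0.140 → slack +0.860/-0.570; half-tol=0.285, Σhalf²=0.174925
  -D: nom -47.800 → Σnom=-23.710; wc +0.494/-0.397 → slack +1.354/-0.967; half-tol=0.446, Σhalf²=0.373395
  +E: nom +8.600 → Σnom=-15.110; wc +0.470/-0.470 → slack +1.824/-1.437; half-tol=0.470, Σhalf²=0.594295
Nominal = -15.110. Worst-case = [-15.110 - 1.437, -15.110 + 1.824] = [-16.547, -13.286]. RSS = √0.594295 = 0.771.

nominal=-15.110 wc=[-16.547,-13.286] rss=0.771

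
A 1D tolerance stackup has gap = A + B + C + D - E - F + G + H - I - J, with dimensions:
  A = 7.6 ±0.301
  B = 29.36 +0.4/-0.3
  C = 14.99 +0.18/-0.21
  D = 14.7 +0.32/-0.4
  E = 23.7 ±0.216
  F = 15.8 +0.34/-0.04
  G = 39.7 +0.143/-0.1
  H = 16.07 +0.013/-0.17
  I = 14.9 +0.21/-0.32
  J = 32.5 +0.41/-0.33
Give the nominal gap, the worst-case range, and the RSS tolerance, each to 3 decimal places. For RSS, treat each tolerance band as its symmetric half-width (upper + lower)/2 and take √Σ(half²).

nominal=35.520 wc=[32.863,37.783] rss=0.833

Stack each dimension's contribution:
  +A: nom +7.600 → Σnom=7.600; wc +0.301/-0.301 → slack +0.301/-0.301; half-tol=0.301, Σhalf²=0.090601
  +B: nom +29.360 → Σnom=36.960; wc +0.400/-0.300 → slack +0.701/-0.601; half-tol=0.350, Σhalf²=0.213101
  +C: nom +14.990 → Σnom=51.950; wc +0.180/-0.210 → slack +0.881/-0.811; half-tol=0.195, Σhalf²=0.251126
  +D: nom +14.700 → Σnom=66.650; wc +0.320/-0.400 → slack +1.201/-1.211; half-tol=0.360, Σhalf²=0.380726
  -E: nom -23.700 → Σnom=42.950; wc +0.216/-0.216 → slack +1.417/-1.427; half-tol=0.216, Σhalf²=0.427382
  -F: nom -15.800 → Σnom=27.150; wc +0.040/-0.340 → slack +1.457/-1.767; half-tol=0.190, Σhalf²=0.463482
  +G: nom +39.700 → Σnom=66.850; wc +0.143/-0.100 → slack +1.600/-1.867; half-tol=0.121, Σhalf²=0.478244
  +H: nom +16.070 → Σnom=82.920; wc +0.013/-0.170 → slack +1.613/-2.037; half-tol=0.092, Σhalf²=0.486616
  -I: nom -14.900 → Σnom=68.020; wc +0.320/-0.210 → slack +1.933/-2.247; half-tol=0.265, Σhalf²=0.556841
  -J: nom -32.500 → Σnom=35.520; wc +0.330/-0.410 → slack +2.263/-2.657; half-tol=0.370, Σhalf²=0.693742
Nominal = 35.520. Worst-case = [35.520 - 2.657, 35.520 + 2.263] = [32.863, 37.783]. RSS = √0.693742 = 0.833.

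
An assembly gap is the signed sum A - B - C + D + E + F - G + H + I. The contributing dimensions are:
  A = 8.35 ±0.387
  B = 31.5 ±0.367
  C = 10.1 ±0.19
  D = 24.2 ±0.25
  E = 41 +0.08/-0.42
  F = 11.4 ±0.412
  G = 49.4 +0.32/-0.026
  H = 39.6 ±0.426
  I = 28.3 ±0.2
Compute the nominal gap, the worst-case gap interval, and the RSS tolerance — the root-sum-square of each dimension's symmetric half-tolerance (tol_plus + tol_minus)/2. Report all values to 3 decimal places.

Stack each dimension's contribution:
  +A: nom +8.350 → Σnom=8.350; wc +0.387/-0.387 → slack +0.387/-0.387; half-tol=0.387, Σhalf²=0.149769
  -B: nom -31.500 → Σnom=-23.150; wc +0.367/-0.367 → slack +0.754/-0.754; half-tol=0.367, Σhalf²=0.284458
  -C: nom -10.100 → Σnom=-33.250; wc +0.190/-0.190 → slack +0.944/-0.944; half-tol=0.190, Σhalf²=0.320558
  +D: nom +24.200 → Σnom=-9.050; wc +0.250/-0.250 → slack +1.194/-1.194; half-tol=0.250, Σhalf²=0.383058
  +E: nom +41.000 → Σnom=31.950; wc +0.080/-0.420 → slack +1.274/-1.614; half-tol=0.250, Σhalf²=0.445558
  +F: nom +11.400 → Σnom=43.350; wc +0.412/-0.412 → slack +1.686/-2.026; half-tol=0.412, Σhalf²=0.615302
  -G: nom -49.400 → Σnom=-6.050; wc +0.026/-0.320 → slack +1.712/-2.346; half-tol=0.173, Σhalf²=0.645231
  +H: nom +39.600 → Σnom=33.550; wc +0.426/-0.426 → slack +2.138/-2.772; half-tol=0.426, Σhalf²=0.826707
  +I: nom +28.300 → Σnom=61.850; wc +0.200/-0.200 → slack +2.338/-2.972; half-tol=0.200, Σhalf²=0.866707
Nominal = 61.850. Worst-case = [61.850 - 2.972, 61.850 + 2.338] = [58.878, 64.188]. RSS = √0.866707 = 0.931.

nominal=61.850 wc=[58.878,64.188] rss=0.931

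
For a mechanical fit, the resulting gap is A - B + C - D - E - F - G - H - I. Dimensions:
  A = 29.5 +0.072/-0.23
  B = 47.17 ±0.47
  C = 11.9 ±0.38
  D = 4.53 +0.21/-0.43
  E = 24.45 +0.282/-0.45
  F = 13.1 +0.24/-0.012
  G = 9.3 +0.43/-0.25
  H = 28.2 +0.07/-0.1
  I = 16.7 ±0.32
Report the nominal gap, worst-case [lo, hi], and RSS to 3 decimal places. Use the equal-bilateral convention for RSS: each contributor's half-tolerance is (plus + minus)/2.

Stack each dimension's contribution:
  +A: nom +29.500 → Σnom=29.500; wc +0.072/-0.230 → slack +0.072/-0.230; half-tol=0.151, Σhalf²=0.022801
  -B: nom -47.170 → Σnom=-17.670; wc +0.470/-0.470 → slack +0.542/-0.700; half-tol=0.470, Σhalf²=0.243701
  +C: nom +11.900 → Σnom=-5.770; wc +0.380/-0.380 → slack +0.922/-1.080; half-tol=0.380, Σhalf²=0.388101
  -D: nom -4.530 → Σnom=-10.300; wc +0.430/-0.210 → slack +1.352/-1.290; half-tol=0.320, Σhalf²=0.490501
  -E: nom -24.450 → Σnom=-34.750; wc +0.450/-0.282 → slack +1.802/-1.572; half-tol=0.366, Σhalf²=0.624457
  -F: nom -13.100 → Σnom=-47.850; wc +0.012/-0.240 → slack +1.814/-1.812; half-tol=0.126, Σhalf²=0.640333
  -G: nom -9.300 → Σnom=-57.150; wc +0.250/-0.430 → slack +2.064/-2.242; half-tol=0.340, Σhalf²=0.755933
  -H: nom -28.200 → Σnom=-85.350; wc +0.100/-0.070 → slack +2.164/-2.312; half-tol=0.085, Σhalf²=0.763158
  -I: nom -16.700 → Σnom=-102.050; wc +0.320/-0.320 → slack +2.484/-2.632; half-tol=0.320, Σhalf²=0.865558
Nominal = -102.050. Worst-case = [-102.050 - 2.632, -102.050 + 2.484] = [-104.682, -99.566]. RSS = √0.865558 = 0.930.

nominal=-102.050 wc=[-104.682,-99.566] rss=0.930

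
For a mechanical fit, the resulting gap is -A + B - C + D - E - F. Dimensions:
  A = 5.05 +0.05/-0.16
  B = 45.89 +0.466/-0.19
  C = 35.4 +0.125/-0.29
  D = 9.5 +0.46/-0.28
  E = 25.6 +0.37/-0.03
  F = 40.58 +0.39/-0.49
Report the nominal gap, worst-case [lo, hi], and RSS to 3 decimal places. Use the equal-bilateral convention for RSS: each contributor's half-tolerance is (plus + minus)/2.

nominal=-51.240 wc=[-52.645,-49.344] rss=0.729

Stack each dimension's contribution:
  -A: nom -5.050 → Σnom=-5.050; wc +0.160/-0.050 → slack +0.160/-0.050; half-tol=0.105, Σhalf²=0.011025
  +B: nom +45.890 → Σnom=40.840; wc +0.466/-0.190 → slack +0.626/-0.240; half-tol=0.328, Σhalf²=0.118609
  -C: nom -35.400 → Σnom=5.440; wc +0.290/-0.125 → slack +0.916/-0.365; half-tol=0.207, Σhalf²=0.161665
  +D: nom +9.500 → Σnom=14.940; wc +0.460/-0.280 → slack +1.376/-0.645; half-tol=0.370, Σhalf²=0.298565
  -E: nom -25.600 → Σnom=-10.660; wc +0.030/-0.370 → slack +1.406/-1.015; half-tol=0.200, Σhalf²=0.338565
  -F: nom -40.580 → Σnom=-51.240; wc +0.490/-0.390 → slack +1.896/-1.405; half-tol=0.440, Σhalf²=0.532165
Nominal = -51.240. Worst-case = [-51.240 - 1.405, -51.240 + 1.896] = [-52.645, -49.344]. RSS = √0.532165 = 0.729.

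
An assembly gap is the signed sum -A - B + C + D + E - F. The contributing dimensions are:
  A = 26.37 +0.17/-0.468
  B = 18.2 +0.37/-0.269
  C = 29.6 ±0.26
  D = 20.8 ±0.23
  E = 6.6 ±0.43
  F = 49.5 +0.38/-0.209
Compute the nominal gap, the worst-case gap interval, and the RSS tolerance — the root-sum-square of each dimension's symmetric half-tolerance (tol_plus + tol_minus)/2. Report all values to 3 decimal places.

nominal=-37.070 wc=[-38.910,-35.204] rss=0.772

Stack each dimension's contribution:
  -A: nom -26.370 → Σnom=-26.370; wc +0.468/-0.170 → slack +0.468/-0.170; half-tol=0.319, Σhalf²=0.101761
  -B: nom -18.200 → Σnom=-44.570; wc +0.269/-0.370 → slack +0.737/-0.540; half-tol=0.320, Σhalf²=0.203841
  +C: nom +29.600 → Σnom=-14.970; wc +0.260/-0.260 → slack +0.997/-0.800; half-tol=0.260, Σhalf²=0.271441
  +D: nom +20.800 → Σnom=5.830; wc +0.230/-0.230 → slack +1.227/-1.030; half-tol=0.230, Σhalf²=0.324341
  +E: nom +6.600 → Σnom=12.430; wc +0.430/-0.430 → slack +1.657/-1.460; half-tol=0.430, Σhalf²=0.509241
  -F: nom -49.500 → Σnom=-37.070; wc +0.209/-0.380 → slack +1.866/-1.840; half-tol=0.294, Σhalf²=0.595971
Nominal = -37.070. Worst-case = [-37.070 - 1.840, -37.070 + 1.866] = [-38.910, -35.204]. RSS = √0.595971 = 0.772.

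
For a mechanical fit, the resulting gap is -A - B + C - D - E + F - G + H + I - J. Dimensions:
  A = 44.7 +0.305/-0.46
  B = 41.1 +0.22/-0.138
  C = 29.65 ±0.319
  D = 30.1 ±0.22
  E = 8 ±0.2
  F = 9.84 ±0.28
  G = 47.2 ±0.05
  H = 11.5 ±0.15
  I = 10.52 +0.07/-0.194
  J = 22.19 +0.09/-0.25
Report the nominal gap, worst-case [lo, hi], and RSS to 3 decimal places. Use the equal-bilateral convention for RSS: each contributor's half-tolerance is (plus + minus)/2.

Stack each dimension's contribution:
  -A: nom -44.700 → Σnom=-44.700; wc +0.460/-0.305 → slack +0.460/-0.305; half-tol=0.383, Σhalf²=0.146306
  -B: nom -41.100 → Σnom=-85.800; wc +0.138/-0.220 → slack +0.598/-0.525; half-tol=0.179, Σhalf²=0.178347
  +C: nom +29.650 → Σnom=-56.150; wc +0.319/-0.319 → slack +0.917/-0.844; half-tol=0.319, Σhalf²=0.280108
  -D: nom -30.100 → Σnom=-86.250; wc +0.220/-0.220 → slack +1.137/-1.064; half-tol=0.220, Σhalf²=0.328508
  -E: nom -8.000 → Σnom=-94.250; wc +0.200/-0.200 → slack +1.337/-1.264; half-tol=0.200, Σhalf²=0.368508
  +F: nom +9.840 → Σnom=-84.410; wc +0.280/-0.280 → slack +1.617/-1.544; half-tol=0.280, Σhalf²=0.446908
  -G: nom -47.200 → Σnom=-131.610; wc +0.050/-0.050 → slack +1.667/-1.594; half-tol=0.050, Σhalf²=0.449408
  +H: nom +11.500 → Σnom=-120.110; wc +0.150/-0.150 → slack +1.817/-1.744; half-tol=0.150, Σhalf²=0.471908
  +I: nom +10.520 → Σnom=-109.590; wc +0.070/-0.194 → slack +1.887/-1.938; half-tol=0.132, Σhalf²=0.489332
  -J: nom -22.190 → Σnom=-131.780; wc +0.250/-0.090 → slack +2.137/-2.028; half-tol=0.170, Σhalf²=0.518232
Nominal = -131.780. Worst-case = [-131.780 - 2.028, -131.780 + 2.137] = [-133.808, -129.643]. RSS = √0.518232 = 0.720.

nominal=-131.780 wc=[-133.808,-129.643] rss=0.720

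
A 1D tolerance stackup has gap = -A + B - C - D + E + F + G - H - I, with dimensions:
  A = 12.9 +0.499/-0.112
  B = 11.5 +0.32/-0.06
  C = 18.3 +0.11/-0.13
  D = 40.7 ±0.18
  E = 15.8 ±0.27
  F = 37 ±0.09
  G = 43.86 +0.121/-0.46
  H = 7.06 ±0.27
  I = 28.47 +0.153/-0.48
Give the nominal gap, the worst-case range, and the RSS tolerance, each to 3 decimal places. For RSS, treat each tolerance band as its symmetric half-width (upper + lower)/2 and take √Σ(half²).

Stack each dimension's contribution:
  -A: nom -12.900 → Σnom=-12.900; wc +0.112/-0.499 → slack +0.112/-0.499; half-tol=0.305, Σhalf²=0.093330
  +B: nom +11.500 → Σnom=-1.400; wc +0.320/-0.060 → slack +0.432/-0.559; half-tol=0.190, Σhalf²=0.129430
  -C: nom -18.300 → Σnom=-19.700; wc +0.130/-0.110 → slack +0.562/-0.669; half-tol=0.120, Σhalf²=0.143830
  -D: nom -40.700 → Σnom=-60.400; wc +0.180/-0.180 → slack +0.742/-0.849; half-tol=0.180, Σhalf²=0.176230
  +E: nom +15.800 → Σnom=-44.600; wc +0.270/-0.270 → slack +1.012/-1.119; half-tol=0.270, Σhalf²=0.249130
  +F: nom +37.000 → Σnom=-7.600; wc +0.090/-0.090 → slack +1.102/-1.209; half-tol=0.090, Σhalf²=0.257230
  +G: nom +43.860 → Σnom=36.260; wc +0.121/-0.460 → slack +1.223/-1.669; half-tol=0.290, Σhalf²=0.341620
  -H: nom -7.060 → Σnom=29.200; wc +0.270/-0.270 → slack +1.493/-1.939; half-tol=0.270, Σhalf²=0.414521
  -I: nom -28.470 → Σnom=0.730; wc +0.480/-0.153 → slack +1.973/-2.092; half-tol=0.317, Σhalf²=0.514693
Nominal = 0.730. Worst-case = [0.730 - 2.092, 0.730 + 1.973] = [-1.362, 2.703]. RSS = √0.514693 = 0.717.

nominal=0.730 wc=[-1.362,2.703] rss=0.717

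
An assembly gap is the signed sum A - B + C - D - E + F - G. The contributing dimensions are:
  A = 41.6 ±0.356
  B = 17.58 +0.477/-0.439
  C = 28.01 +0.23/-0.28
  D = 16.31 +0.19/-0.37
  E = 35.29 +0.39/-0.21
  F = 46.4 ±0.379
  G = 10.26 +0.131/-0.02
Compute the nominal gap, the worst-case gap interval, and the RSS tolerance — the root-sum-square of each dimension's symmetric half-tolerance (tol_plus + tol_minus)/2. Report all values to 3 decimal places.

Stack each dimension's contribution:
  +A: nom +41.600 → Σnom=41.600; wc +0.356/-0.356 → slack +0.356/-0.356; half-tol=0.356, Σhalf²=0.126736
  -B: nom -17.580 → Σnom=24.020; wc +0.439/-0.477 → slack +0.795/-0.833; half-tol=0.458, Σhalf²=0.336500
  +C: nom +28.010 → Σnom=52.030; wc +0.230/-0.280 → slack +1.025/-1.113; half-tol=0.255, Σhalf²=0.401525
  -D: nom -16.310 → Σnom=35.720; wc +0.370/-0.190 → slack +1.395/-1.303; half-tol=0.280, Σhalf²=0.479925
  -E: nom -35.290 → Σnom=0.430; wc +0.210/-0.390 → slack +1.605/-1.693; half-tol=0.300, Σhalf²=0.569925
  +F: nom +46.400 → Σnom=46.830; wc +0.379/-0.379 → slack +1.984/-2.072; half-tol=0.379, Σhalf²=0.713566
  -G: nom -10.260 → Σnom=36.570; wc +0.020/-0.131 → slack +2.004/-2.203; half-tol=0.075, Σhalf²=0.719266
Nominal = 36.570. Worst-case = [36.570 - 2.203, 36.570 + 2.004] = [34.367, 38.574]. RSS = √0.719266 = 0.848.

nominal=36.570 wc=[34.367,38.574] rss=0.848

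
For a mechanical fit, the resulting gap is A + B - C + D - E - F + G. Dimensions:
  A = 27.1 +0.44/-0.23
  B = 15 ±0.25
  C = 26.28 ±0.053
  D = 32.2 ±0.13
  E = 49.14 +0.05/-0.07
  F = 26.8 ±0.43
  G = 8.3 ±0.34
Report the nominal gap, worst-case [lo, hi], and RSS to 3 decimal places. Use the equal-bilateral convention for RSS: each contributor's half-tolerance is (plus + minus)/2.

Stack each dimension's contribution:
  +A: nom +27.100 → Σnom=27.100; wc +0.440/-0.230 → slack +0.440/-0.230; half-tol=0.335, Σhalf²=0.112225
  +B: nom +15.000 → Σnom=42.100; wc +0.250/-0.250 → slack +0.690/-0.480; half-tol=0.250, Σhalf²=0.174725
  -C: nom -26.280 → Σnom=15.820; wc +0.053/-0.053 → slack +0.743/-0.533; half-tol=0.053, Σhalf²=0.177534
  +D: nom +32.200 → Σnom=48.020; wc +0.130/-0.130 → slack +0.873/-0.663; half-tol=0.130, Σhalf²=0.194434
  -E: nom -49.140 → Σnom=-1.120; wc +0.070/-0.050 → slack +0.943/-0.713; half-tol=0.060, Σhalf²=0.198034
  -F: nom -26.800 → Σnom=-27.920; wc +0.430/-0.430 → slack +1.373/-1.143; half-tol=0.430, Σhalf²=0.382934
  +G: nom +8.300 → Σnom=-19.620; wc +0.340/-0.340 → slack +1.713/-1.483; half-tol=0.340, Σhalf²=0.498534
Nominal = -19.620. Worst-case = [-19.620 - 1.483, -19.620 + 1.713] = [-21.103, -17.907]. RSS = √0.498534 = 0.706.

nominal=-19.620 wc=[-21.103,-17.907] rss=0.706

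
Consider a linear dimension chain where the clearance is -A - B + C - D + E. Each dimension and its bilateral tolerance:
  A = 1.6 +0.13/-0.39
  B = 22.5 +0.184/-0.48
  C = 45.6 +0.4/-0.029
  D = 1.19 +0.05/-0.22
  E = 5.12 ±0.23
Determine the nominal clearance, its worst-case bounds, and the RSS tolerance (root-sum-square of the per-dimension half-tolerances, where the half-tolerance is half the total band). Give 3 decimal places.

nominal=25.430 wc=[24.807,27.150] rss=0.543

Stack each dimension's contribution:
  -A: nom -1.600 → Σnom=-1.600; wc +0.390/-0.130 → slack +0.390/-0.130; half-tol=0.260, Σhalf²=0.067600
  -B: nom -22.500 → Σnom=-24.100; wc +0.480/-0.184 → slack +0.870/-0.314; half-tol=0.332, Σhalf²=0.177824
  +C: nom +45.600 → Σnom=21.500; wc +0.400/-0.029 → slack +1.270/-0.343; half-tol=0.215, Σhalf²=0.223834
  -D: nom -1.190 → Σnom=20.310; wc +0.220/-0.050 → slack +1.490/-0.393; half-tol=0.135, Σhalf²=0.242059
  +E: nom +5.120 → Σnom=25.430; wc +0.230/-0.230 → slack +1.720/-0.623; half-tol=0.230, Σhalf²=0.294959
Nominal = 25.430. Worst-case = [25.430 - 0.623, 25.430 + 1.720] = [24.807, 27.150]. RSS = √0.294959 = 0.543.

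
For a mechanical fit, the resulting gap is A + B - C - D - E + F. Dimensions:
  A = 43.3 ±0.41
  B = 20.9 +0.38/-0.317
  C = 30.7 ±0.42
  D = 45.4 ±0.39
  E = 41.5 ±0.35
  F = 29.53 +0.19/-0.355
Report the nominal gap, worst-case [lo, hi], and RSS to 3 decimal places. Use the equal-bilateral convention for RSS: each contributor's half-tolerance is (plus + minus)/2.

Stack each dimension's contribution:
  +A: nom +43.300 → Σnom=43.300; wc +0.410/-0.410 → slack +0.410/-0.410; half-tol=0.410, Σhalf²=0.168100
  +B: nom +20.900 → Σnom=64.200; wc +0.380/-0.317 → slack +0.790/-0.727; half-tol=0.349, Σhalf²=0.289552
  -C: nom -30.700 → Σnom=33.500; wc +0.420/-0.420 → slack +1.210/-1.147; half-tol=0.420, Σhalf²=0.465952
  -D: nom -45.400 → Σnom=-11.900; wc +0.390/-0.390 → slack +1.600/-1.537; half-tol=0.390, Σhalf²=0.618052
  -E: nom -41.500 → Σnom=-53.400; wc +0.350/-0.350 → slack +1.950/-1.887; half-tol=0.350, Σhalf²=0.740552
  +F: nom +29.530 → Σnom=-23.870; wc +0.190/-0.355 → slack +2.140/-2.242; half-tol=0.272, Σhalf²=0.814808
Nominal = -23.870. Worst-case = [-23.870 - 2.242, -23.870 + 2.140] = [-26.112, -21.730]. RSS = √0.814808 = 0.903.

nominal=-23.870 wc=[-26.112,-21.730] rss=0.903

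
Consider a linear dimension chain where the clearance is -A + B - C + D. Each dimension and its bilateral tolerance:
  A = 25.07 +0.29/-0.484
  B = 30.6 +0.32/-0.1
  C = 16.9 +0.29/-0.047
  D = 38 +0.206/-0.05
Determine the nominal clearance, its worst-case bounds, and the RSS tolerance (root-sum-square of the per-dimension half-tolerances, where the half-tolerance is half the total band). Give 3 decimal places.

nominal=26.630 wc=[25.900,27.687] rss=0.489

Stack each dimension's contribution:
  -A: nom -25.070 → Σnom=-25.070; wc +0.484/-0.290 → slack +0.484/-0.290; half-tol=0.387, Σhalf²=0.149769
  +B: nom +30.600 → Σnom=5.530; wc +0.320/-0.100 → slack +0.804/-0.390; half-tol=0.210, Σhalf²=0.193869
  -C: nom -16.900 → Σnom=-11.370; wc +0.047/-0.290 → slack +0.851/-0.680; half-tol=0.168, Σhalf²=0.222261
  +D: nom +38.000 → Σnom=26.630; wc +0.206/-0.050 → slack +1.057/-0.730; half-tol=0.128, Σhalf²=0.238645
Nominal = 26.630. Worst-case = [26.630 - 0.730, 26.630 + 1.057] = [25.900, 27.687]. RSS = √0.238645 = 0.489.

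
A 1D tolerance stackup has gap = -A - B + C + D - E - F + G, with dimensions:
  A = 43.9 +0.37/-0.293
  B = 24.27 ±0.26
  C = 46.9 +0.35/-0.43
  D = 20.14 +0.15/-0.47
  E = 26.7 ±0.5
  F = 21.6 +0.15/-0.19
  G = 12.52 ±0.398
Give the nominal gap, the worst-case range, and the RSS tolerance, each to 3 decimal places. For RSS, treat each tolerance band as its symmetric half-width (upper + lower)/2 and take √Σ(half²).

nominal=-36.910 wc=[-39.488,-34.769] rss=0.929

Stack each dimension's contribution:
  -A: nom -43.900 → Σnom=-43.900; wc +0.293/-0.370 → slack +0.293/-0.370; half-tol=0.332, Σhalf²=0.109892
  -B: nom -24.270 → Σnom=-68.170; wc +0.260/-0.260 → slack +0.553/-0.630; half-tol=0.260, Σhalf²=0.177492
  +C: nom +46.900 → Σnom=-21.270; wc +0.350/-0.430 → slack +0.903/-1.060; half-tol=0.390, Σhalf²=0.329592
  +D: nom +20.140 → Σnom=-1.130; wc +0.150/-0.470 → slack +1.053/-1.530; half-tol=0.310, Σhalf²=0.425692
  -E: nom -26.700 → Σnom=-27.830; wc +0.500/-0.500 → slack +1.553/-2.030; half-tol=0.500, Σhalf²=0.675692
  -F: nom -21.600 → Σnom=-49.430; wc +0.190/-0.150 → slack +1.743/-2.180; half-tol=0.170, Σhalf²=0.704592
  +G: nom +12.520 → Σnom=-36.910; wc +0.398/-0.398 → slack +2.141/-2.578; half-tol=0.398, Σhalf²=0.862996
Nominal = -36.910. Worst-case = [-36.910 - 2.578, -36.910 + 2.141] = [-39.488, -34.769]. RSS = √0.862996 = 0.929.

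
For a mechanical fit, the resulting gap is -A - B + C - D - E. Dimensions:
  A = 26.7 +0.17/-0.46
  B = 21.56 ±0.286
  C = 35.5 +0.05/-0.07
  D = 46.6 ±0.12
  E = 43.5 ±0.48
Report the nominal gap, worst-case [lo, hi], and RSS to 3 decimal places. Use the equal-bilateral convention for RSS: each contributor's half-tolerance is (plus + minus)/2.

Stack each dimension's contribution:
  -A: nom -26.700 → Σnom=-26.700; wc +0.460/-0.170 → slack +0.460/-0.170; half-tol=0.315, Σhalf²=0.099225
  -B: nom -21.560 → Σnom=-48.260; wc +0.286/-0.286 → slack +0.746/-0.456; half-tol=0.286, Σhalf²=0.181021
  +C: nom +35.500 → Σnom=-12.760; wc +0.050/-0.070 → slack +0.796/-0.526; half-tol=0.060, Σhalf²=0.184621
  -D: nom -46.600 → Σnom=-59.360; wc +0.120/-0.120 → slack +0.916/-0.646; half-tol=0.120, Σhalf²=0.199021
  -E: nom -43.500 → Σnom=-102.860; wc +0.480/-0.480 → slack +1.396/-1.126; half-tol=0.480, Σhalf²=0.429421
Nominal = -102.860. Worst-case = [-102.860 - 1.126, -102.860 + 1.396] = [-103.986, -101.464]. RSS = √0.429421 = 0.655.

nominal=-102.860 wc=[-103.986,-101.464] rss=0.655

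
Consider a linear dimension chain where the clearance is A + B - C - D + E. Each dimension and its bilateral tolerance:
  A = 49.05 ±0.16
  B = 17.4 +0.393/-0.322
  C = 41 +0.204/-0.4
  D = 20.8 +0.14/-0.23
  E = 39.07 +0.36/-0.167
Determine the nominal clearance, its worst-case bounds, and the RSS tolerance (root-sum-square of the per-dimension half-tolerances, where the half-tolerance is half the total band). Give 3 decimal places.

nominal=43.720 wc=[42.727,45.263] rss=0.590

Stack each dimension's contribution:
  +A: nom +49.050 → Σnom=49.050; wc +0.160/-0.160 → slack +0.160/-0.160; half-tol=0.160, Σhalf²=0.025600
  +B: nom +17.400 → Σnom=66.450; wc +0.393/-0.322 → slack +0.553/-0.482; half-tol=0.358, Σhalf²=0.153406
  -C: nom -41.000 → Σnom=25.450; wc +0.400/-0.204 → slack +0.953/-0.686; half-tol=0.302, Σhalf²=0.244610
  -D: nom -20.800 → Σnom=4.650; wc +0.230/-0.140 → slack +1.183/-0.826; half-tol=0.185, Σhalf²=0.278835
  +E: nom +39.070 → Σnom=43.720; wc +0.360/-0.167 → slack +1.543/-0.993; half-tol=0.264, Σhalf²=0.348268
Nominal = 43.720. Worst-case = [43.720 - 0.993, 43.720 + 1.543] = [42.727, 45.263]. RSS = √0.348268 = 0.590.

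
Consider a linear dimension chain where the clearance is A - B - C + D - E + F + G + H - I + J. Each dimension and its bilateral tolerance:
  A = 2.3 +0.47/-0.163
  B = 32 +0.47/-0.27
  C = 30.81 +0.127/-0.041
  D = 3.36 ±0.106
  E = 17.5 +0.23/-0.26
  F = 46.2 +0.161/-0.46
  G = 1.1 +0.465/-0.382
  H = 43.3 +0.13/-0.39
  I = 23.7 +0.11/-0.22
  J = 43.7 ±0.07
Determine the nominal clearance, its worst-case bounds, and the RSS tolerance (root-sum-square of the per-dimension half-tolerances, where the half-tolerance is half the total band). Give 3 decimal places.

nominal=35.950 wc=[33.442,38.143] rss=0.831

Stack each dimension's contribution:
  +A: nom +2.300 → Σnom=2.300; wc +0.470/-0.163 → slack +0.470/-0.163; half-tol=0.317, Σhalf²=0.100172
  -B: nom -32.000 → Σnom=-29.700; wc +0.270/-0.470 → slack +0.740/-0.633; half-tol=0.370, Σhalf²=0.237072
  -C: nom -30.810 → Σnom=-60.510; wc +0.041/-0.127 → slack +0.781/-0.760; half-tol=0.084, Σhalf²=0.244128
  +D: nom +3.360 → Σnom=-57.150; wc +0.106/-0.106 → slack +0.887/-0.866; half-tol=0.106, Σhalf²=0.255364
  -E: nom -17.500 → Σnom=-74.650; wc +0.260/-0.230 → slack +1.147/-1.096; half-tol=0.245, Σhalf²=0.315389
  +F: nom +46.200 → Σnom=-28.450; wc +0.161/-0.460 → slack +1.308/-1.556; half-tol=0.310, Σhalf²=0.411799
  +G: nom +1.100 → Σnom=-27.350; wc +0.465/-0.382 → slack +1.773/-1.938; half-tol=0.423, Σhalf²=0.591152
  +H: nom +43.300 → Σnom=15.950; wc +0.130/-0.390 → slack +1.903/-2.328; half-tol=0.260, Σhalf²=0.658752
  -I: nom -23.700 → Σnom=-7.750; wc +0.220/-0.110 → slack +2.123/-2.438; half-tol=0.165, Σhalf²=0.685977
  +J: nom +43.700 → Σnom=35.950; wc +0.070/-0.070 → slack +2.193/-2.508; half-tol=0.070, Σhalf²=0.690877
Nominal = 35.950. Worst-case = [35.950 - 2.508, 35.950 + 2.193] = [33.442, 38.143]. RSS = √0.690877 = 0.831.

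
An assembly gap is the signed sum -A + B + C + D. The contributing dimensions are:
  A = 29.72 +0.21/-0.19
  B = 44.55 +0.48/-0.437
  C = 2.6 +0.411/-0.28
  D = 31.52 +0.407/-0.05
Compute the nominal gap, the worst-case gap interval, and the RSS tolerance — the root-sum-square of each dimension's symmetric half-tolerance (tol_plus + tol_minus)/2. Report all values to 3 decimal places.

nominal=48.950 wc=[47.973,50.438] rss=0.649

Stack each dimension's contribution:
  -A: nom -29.720 → Σnom=-29.720; wc +0.190/-0.210 → slack +0.190/-0.210; half-tol=0.200, Σhalf²=0.040000
  +B: nom +44.550 → Σnom=14.830; wc +0.480/-0.437 → slack +0.670/-0.647; half-tol=0.459, Σhalf²=0.250222
  +C: nom +2.600 → Σnom=17.430; wc +0.411/-0.280 → slack +1.081/-0.927; half-tol=0.346, Σhalf²=0.369593
  +D: nom +31.520 → Σnom=48.950; wc +0.407/-0.050 → slack +1.488/-0.977; half-tol=0.228, Σhalf²=0.421805
Nominal = 48.950. Worst-case = [48.950 - 0.977, 48.950 + 1.488] = [47.973, 50.438]. RSS = √0.421805 = 0.649.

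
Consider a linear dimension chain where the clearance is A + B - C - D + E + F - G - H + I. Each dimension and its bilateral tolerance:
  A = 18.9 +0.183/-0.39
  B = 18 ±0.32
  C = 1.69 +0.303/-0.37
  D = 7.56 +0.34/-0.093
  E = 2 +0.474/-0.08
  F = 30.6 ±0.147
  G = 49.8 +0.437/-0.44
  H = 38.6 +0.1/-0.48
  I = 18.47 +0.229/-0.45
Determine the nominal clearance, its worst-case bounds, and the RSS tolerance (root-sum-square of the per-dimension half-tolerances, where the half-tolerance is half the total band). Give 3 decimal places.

Stack each dimension's contribution:
  +A: nom +18.900 → Σnom=18.900; wc +0.183/-0.390 → slack +0.183/-0.390; half-tol=0.286, Σhalf²=0.082082
  +B: nom +18.000 → Σnom=36.900; wc +0.320/-0.320 → slack +0.503/-0.710; half-tol=0.320, Σhalf²=0.184482
  -C: nom -1.690 → Σnom=35.210; wc +0.370/-0.303 → slack +0.873/-1.013; half-tol=0.337, Σhalf²=0.297714
  -D: nom -7.560 → Σnom=27.650; wc +0.093/-0.340 → slack +0.966/-1.353; half-tol=0.217, Σhalf²=0.344587
  +E: nom +2.000 → Σnom=29.650; wc +0.474/-0.080 → slack +1.440/-1.433; half-tol=0.277, Σhalf²=0.421316
  +F: nom +30.600 → Σnom=60.250; wc +0.147/-0.147 → slack +1.587/-1.580; half-tol=0.147, Σhalf²=0.442925
  -G: nom -49.800 → Σnom=10.450; wc +0.440/-0.437 → slack +2.027/-2.017; half-tol=0.439, Σhalf²=0.635207
  -H: nom -38.600 → Σnom=-28.150; wc +0.480/-0.100 → slack +2.507/-2.117; half-tol=0.290, Σhalf²=0.719307
  +I: nom +18.470 → Σnom=-9.680; wc +0.229/-0.450 → slack +2.736/-2.567; half-tol=0.340, Σhalf²=0.834567
Nominal = -9.680. Worst-case = [-9.680 - 2.567, -9.680 + 2.736] = [-12.247, -6.944]. RSS = √0.834567 = 0.914.

nominal=-9.680 wc=[-12.247,-6.944] rss=0.914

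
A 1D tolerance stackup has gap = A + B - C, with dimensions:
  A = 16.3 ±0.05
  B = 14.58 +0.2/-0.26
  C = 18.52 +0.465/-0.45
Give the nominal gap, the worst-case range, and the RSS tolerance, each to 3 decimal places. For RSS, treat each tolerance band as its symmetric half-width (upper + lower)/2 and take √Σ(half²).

Stack each dimension's contribution:
  +A: nom +16.300 → Σnom=16.300; wc +0.050/-0.050 → slack +0.050/-0.050; half-tol=0.050, Σhalf²=0.002500
  +B: nom +14.580 → Σnom=30.880; wc +0.200/-0.260 → slack +0.250/-0.310; half-tol=0.230, Σhalf²=0.055400
  -C: nom -18.520 → Σnom=12.360; wc +0.450/-0.465 → slack +0.700/-0.775; half-tol=0.458, Σhalf²=0.264706
Nominal = 12.360. Worst-case = [12.360 - 0.775, 12.360 + 0.700] = [11.585, 13.060]. RSS = √0.264706 = 0.514.

nominal=12.360 wc=[11.585,13.060] rss=0.514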